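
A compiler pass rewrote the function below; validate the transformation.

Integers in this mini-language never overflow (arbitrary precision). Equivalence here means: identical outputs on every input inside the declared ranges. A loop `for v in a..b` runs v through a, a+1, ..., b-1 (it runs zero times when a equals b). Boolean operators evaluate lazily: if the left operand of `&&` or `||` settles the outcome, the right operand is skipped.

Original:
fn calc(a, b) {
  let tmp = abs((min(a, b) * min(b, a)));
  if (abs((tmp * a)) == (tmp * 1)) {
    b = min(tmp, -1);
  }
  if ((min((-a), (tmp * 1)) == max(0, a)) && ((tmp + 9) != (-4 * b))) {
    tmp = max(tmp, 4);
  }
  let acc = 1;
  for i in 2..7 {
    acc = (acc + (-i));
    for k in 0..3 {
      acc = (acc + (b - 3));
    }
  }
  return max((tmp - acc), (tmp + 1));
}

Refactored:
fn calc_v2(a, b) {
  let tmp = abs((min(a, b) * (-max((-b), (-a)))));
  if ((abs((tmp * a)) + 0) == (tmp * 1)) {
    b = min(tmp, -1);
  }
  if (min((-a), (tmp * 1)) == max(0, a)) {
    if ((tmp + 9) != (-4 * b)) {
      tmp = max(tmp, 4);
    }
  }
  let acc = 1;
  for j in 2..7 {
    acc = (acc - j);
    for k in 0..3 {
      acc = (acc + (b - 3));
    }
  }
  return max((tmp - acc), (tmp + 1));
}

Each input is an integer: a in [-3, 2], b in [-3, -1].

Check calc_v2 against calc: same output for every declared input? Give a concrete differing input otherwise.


The two versions differ — the changes include branching structure differs; also boolean connective usage differs; also local variable names differ; also constant usage differs; also min/max/abs usage differs; also arithmetic usage differs; also statement counts differ.
Tracing a=-3, b=-2: calc: tmp=9, then (abs((tmp * a)) == (tmp * 1)) is false, then ((min((-a), (tmp * 1)) == max(0, a)) && ((tmp + 9) != (-4 * b))) is false, then acc=1, then (i=2), then acc=-1, then (k=0), then acc=-6, then (k=1), then acc=-11, then (k=2), then acc=-16, then (i=3), then acc=-19, then (k=0), then acc=-24, then (k=1), then acc=-29, then (k=2), then acc=-34, then (i=4), then acc=-38, then (k=0), then acc=-43, then (k=1), then acc=-48, then (k=2), then acc=-53, then (i=5), then acc=-58, then (k=0), then acc=-63, then (k=1), then acc=-68, then (k=2), then acc=-73, then (i=6), then acc=-79, then (k=0), then acc=-84, then (k=1), then acc=-89, then (k=2), then acc=-94, then returns 103 | calc_v2: tmp=9, then ((abs((tmp * a)) + 0) == (tmp * 1)) is false, then (min((-a), (tmp * 1)) == max(0, a)) is false, then acc=1, then (j=2), then acc=-1, then (k=0), then acc=-6, then (k=1), then acc=-11, then (k=2), then acc=-16, then (j=3), then acc=-19, then (k=0), then acc=-24, then (k=1), then acc=-29, then (k=2), then acc=-34, then (j=4), then acc=-38, then (k=0), then acc=-43, then (k=1), then acc=-48, then (k=2), then acc=-53, then (j=5), then acc=-58, then (k=0), then acc=-63, then (k=1), then acc=-68, then (k=2), then acc=-73, then (j=6), then acc=-79, then (k=0), then acc=-84, then (k=1), then acc=-89, then (k=2), then acc=-94, then returns 103 — matching result 103.
Sweeping the whole domain (18 inputs) finds no disagreement.
verdict: equivalent


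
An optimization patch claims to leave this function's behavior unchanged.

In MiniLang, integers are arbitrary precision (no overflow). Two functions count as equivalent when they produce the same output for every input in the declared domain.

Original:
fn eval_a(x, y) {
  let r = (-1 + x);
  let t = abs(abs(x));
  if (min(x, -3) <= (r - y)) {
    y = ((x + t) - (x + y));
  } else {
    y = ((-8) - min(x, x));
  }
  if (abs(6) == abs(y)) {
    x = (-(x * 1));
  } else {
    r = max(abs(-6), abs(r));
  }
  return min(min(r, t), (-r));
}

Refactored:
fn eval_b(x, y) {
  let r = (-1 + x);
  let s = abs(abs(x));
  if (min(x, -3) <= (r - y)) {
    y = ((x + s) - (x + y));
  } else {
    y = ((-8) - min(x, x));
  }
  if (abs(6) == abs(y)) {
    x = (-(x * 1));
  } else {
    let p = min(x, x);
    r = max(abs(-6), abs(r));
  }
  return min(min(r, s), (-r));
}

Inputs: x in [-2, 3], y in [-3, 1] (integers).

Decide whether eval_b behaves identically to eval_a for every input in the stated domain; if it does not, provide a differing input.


Changes here: min/max/abs usage differs; and local variable names differ; and statement counts differ; the full 30-point sweep finds no disagreement.
verdict: equivalent


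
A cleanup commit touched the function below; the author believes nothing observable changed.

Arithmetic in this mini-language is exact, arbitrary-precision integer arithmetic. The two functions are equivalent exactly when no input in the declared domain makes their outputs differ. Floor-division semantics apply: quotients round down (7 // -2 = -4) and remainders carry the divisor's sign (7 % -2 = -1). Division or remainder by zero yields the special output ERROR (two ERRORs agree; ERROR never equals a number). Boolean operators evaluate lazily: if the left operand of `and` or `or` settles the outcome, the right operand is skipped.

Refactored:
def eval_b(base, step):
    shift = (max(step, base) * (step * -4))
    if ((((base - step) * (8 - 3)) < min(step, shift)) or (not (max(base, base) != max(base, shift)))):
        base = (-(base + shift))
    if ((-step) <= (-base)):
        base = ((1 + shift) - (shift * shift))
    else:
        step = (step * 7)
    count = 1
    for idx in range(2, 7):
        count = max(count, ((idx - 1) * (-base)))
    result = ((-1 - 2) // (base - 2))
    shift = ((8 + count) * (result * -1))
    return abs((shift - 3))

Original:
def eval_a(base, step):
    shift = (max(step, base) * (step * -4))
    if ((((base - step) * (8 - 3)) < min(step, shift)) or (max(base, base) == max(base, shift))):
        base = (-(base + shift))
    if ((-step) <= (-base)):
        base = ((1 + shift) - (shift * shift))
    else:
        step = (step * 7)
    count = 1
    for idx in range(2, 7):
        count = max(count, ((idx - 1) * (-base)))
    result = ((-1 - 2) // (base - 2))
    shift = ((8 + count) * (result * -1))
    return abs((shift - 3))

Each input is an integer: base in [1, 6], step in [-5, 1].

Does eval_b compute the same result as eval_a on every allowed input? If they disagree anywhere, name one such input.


The two versions differ — the changes include comparison usage differs; also boolean connective usage differs.
As a probe, take base=6, step=1: eval_a runs shift = -24; ((((base - step) * (8 - 3)) < min(step, shift)) or (max(base, base) == max(base, shift))) -> true; base = 18; ((-step) <= (-base)) -> false; step = 7; count = 1; [idx=2]; count = 1; [idx=3]; count = 1; [idx=4]; count = 1; [idx=5]; count = 1; [idx=6]; count = 1; result = -1; shift = 9; return 6; eval_b runs shift = -24; ((((base - step) * (8 - 3)) < min(step, shift)) or (not (max(base, base) != max(base, shift)))) -> true; base = 18; ((-step) <= (-base)) -> false; step = 7; count = 1; [idx=2]; count = 1; [idx=3]; count = 1; [idx=4]; count = 1; [idx=5]; count = 1; [idx=6]; count = 1; result = -1; shift = 9; return 6; both end at 6.
Every one of the 42 inputs gives matching results.
verdict: equivalent


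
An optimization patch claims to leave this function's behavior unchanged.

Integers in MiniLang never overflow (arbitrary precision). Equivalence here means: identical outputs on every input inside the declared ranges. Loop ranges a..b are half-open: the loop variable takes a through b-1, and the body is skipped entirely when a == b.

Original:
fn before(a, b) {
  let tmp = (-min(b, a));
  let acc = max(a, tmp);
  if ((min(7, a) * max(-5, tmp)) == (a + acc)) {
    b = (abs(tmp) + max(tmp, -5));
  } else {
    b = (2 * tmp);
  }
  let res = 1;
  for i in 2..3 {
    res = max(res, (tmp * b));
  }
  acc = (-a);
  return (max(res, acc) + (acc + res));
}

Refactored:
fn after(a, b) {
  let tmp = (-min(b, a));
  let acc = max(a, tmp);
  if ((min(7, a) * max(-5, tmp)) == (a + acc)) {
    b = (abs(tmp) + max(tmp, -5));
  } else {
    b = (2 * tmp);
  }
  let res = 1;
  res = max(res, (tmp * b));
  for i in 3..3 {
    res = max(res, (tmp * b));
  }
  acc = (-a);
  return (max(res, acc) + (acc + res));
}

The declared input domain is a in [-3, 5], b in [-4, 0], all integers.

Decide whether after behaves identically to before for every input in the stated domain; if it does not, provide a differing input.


Equivalent — the differences include min/max/abs usage differs; also arithmetic usage differs; also statement counts differ; also loop structure differs, yet no declared input distinguishes the two.
Tracing a=-3, b=-4: before: tmp := 4 | acc := 4 | ((min(7, a) * max(-5, tmp)) == (a + acc)): false | b := 8 | res := 1 | iter i=2: | res := 32 | acc := 3 | result 67 | after: tmp := 4 | acc := 4 | ((min(7, a) * max(-5, tmp)) == (a + acc)): false | b := 8 | res := 1 | res := 32 | loop over i: empty range | acc := 3 | result 67 — matching result 67.
Sweeping the whole domain (45 inputs) finds no disagreement.
verdict: equivalent


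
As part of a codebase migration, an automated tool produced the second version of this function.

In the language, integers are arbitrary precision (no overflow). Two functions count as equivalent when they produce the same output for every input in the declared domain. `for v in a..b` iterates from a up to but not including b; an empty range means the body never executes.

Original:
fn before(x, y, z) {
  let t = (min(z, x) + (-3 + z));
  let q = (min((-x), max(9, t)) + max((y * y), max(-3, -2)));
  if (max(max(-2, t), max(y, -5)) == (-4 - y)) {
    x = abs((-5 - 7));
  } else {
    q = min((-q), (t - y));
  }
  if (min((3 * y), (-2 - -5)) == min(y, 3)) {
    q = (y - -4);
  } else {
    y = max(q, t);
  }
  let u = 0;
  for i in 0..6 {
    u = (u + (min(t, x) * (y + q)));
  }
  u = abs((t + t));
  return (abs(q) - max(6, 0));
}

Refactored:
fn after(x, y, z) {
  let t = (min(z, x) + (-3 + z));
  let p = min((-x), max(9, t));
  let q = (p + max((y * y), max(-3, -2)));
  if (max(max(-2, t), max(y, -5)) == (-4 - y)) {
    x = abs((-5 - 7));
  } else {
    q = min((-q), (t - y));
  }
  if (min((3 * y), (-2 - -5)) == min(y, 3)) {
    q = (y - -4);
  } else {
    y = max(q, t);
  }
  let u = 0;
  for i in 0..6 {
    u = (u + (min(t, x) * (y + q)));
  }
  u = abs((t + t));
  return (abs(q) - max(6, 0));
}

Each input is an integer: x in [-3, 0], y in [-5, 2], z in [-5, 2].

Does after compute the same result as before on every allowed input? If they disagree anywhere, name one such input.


Changes here: statement counts differ; and local variable names differ; the full 256-point sweep finds no disagreement.
verdict: equivalent


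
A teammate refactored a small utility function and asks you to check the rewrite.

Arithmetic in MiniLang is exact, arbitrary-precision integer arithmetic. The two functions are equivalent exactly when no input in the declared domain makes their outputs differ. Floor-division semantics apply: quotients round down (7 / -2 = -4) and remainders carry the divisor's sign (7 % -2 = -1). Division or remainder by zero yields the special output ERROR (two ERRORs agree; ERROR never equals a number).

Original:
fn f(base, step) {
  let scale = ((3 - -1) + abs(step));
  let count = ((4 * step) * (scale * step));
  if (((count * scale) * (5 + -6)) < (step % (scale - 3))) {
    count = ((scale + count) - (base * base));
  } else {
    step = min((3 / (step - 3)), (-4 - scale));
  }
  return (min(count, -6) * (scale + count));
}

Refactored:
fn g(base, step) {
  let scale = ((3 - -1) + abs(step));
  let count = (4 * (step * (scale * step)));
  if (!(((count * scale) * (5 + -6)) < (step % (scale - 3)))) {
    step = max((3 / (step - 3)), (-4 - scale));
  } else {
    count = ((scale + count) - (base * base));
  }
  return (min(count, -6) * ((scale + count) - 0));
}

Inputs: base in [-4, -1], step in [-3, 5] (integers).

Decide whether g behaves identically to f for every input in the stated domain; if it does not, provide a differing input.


The one real change (`min((3 / (step - 3)), (-4 - scale))` became `max((3 / (step - 3)), (-4 - scale))`) has no effect anywhere in the declared ranges; all 36 inputs agree.
verdict: equivalent


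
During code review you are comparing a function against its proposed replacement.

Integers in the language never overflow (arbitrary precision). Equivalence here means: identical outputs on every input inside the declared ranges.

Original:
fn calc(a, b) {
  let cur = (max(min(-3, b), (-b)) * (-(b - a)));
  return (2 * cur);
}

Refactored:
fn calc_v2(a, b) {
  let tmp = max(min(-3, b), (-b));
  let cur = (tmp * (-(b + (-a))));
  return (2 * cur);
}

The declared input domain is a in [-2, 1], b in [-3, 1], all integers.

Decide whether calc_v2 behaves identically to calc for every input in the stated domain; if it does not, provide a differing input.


Although statement counts differ; arithmetic usage differs; local variable names differ, 20/20 inputs agree.
verdict: equivalent


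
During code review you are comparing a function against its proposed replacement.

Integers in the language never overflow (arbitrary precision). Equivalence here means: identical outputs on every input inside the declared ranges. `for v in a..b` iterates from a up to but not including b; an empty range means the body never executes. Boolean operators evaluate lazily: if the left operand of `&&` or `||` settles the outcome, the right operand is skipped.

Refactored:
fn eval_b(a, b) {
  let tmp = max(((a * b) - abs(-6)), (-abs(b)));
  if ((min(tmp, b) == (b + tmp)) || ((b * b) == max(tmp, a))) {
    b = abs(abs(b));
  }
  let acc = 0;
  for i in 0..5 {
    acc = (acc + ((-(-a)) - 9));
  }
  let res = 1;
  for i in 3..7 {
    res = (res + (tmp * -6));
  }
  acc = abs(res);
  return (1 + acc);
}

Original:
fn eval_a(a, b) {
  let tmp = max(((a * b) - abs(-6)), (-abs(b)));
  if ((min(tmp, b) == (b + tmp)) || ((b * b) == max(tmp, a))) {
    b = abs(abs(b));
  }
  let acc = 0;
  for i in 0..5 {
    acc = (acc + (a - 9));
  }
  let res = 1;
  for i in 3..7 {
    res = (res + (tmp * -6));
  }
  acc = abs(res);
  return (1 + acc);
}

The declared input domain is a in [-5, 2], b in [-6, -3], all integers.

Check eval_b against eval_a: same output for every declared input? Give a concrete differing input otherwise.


Comparing the listings, the differences include: same computation, different form.
One worked example (a=2, b=-4) — eval_a: tmp = -4; ((min(tmp, b) == (b + tmp)) || ((b * b) == max(tmp, a))) -> false; acc = 0; [i=0]; acc = -7; [i=1]; acc = -14; [i=2]; acc = -21; [i=3]; acc = -28; [i=4]; acc = -35; res = 1; [i=3]; res = 25; [i=4]; res = 49; [i=5]; res = 73; [i=6]; res = 97; acc = 97; return 98; eval_b: tmp = -4; ((min(tmp, b) == (b + tmp)) || ((b * b) == max(tmp, a))) -> false; acc = 0; [i=0]; acc = -7; [i=1]; acc = -14; [i=2]; acc = -21; [i=3]; acc = -28; [i=4]; acc = -35; res = 1; [i=3]; res = 25; [i=4]; res = 49; [i=5]; res = 73; [i=6]; res = 97; acc = 97; return 98; agreement on 98.
Checked all 32 inputs in the declared domain: the outputs agree on every one.
verdict: equivalent


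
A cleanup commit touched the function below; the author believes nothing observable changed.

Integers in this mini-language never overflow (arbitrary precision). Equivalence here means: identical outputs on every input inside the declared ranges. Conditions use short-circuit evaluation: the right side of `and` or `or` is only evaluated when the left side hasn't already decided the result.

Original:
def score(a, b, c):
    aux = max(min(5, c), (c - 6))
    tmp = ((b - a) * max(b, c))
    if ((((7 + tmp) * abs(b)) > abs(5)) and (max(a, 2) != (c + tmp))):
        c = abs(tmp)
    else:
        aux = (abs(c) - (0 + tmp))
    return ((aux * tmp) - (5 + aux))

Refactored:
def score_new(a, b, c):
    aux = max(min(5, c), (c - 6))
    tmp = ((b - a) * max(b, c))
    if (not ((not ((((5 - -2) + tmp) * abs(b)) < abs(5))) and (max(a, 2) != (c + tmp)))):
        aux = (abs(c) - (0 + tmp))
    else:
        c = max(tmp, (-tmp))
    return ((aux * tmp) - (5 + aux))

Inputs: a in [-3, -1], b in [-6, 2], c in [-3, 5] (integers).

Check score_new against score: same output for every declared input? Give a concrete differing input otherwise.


Not equivalent: a=-3, b=-5, c=3 separates them (-68 vs -26).
score: aux := 3 | tmp := -6 | ((((7 + tmp) * abs(b)) > abs(5)) and (max(a, 2) != (c + tmp))): false | aux := 9 | result -68
score_new: aux := 3 | tmp := -6 | (not ((not ((((5 - -2) + tmp) * abs(b)) < abs(5))) and (max(a, 2) != (c + tmp)))): false | c := 6 | result -26
verdict: not equivalent; witness: a=-3, b=-5, c=3


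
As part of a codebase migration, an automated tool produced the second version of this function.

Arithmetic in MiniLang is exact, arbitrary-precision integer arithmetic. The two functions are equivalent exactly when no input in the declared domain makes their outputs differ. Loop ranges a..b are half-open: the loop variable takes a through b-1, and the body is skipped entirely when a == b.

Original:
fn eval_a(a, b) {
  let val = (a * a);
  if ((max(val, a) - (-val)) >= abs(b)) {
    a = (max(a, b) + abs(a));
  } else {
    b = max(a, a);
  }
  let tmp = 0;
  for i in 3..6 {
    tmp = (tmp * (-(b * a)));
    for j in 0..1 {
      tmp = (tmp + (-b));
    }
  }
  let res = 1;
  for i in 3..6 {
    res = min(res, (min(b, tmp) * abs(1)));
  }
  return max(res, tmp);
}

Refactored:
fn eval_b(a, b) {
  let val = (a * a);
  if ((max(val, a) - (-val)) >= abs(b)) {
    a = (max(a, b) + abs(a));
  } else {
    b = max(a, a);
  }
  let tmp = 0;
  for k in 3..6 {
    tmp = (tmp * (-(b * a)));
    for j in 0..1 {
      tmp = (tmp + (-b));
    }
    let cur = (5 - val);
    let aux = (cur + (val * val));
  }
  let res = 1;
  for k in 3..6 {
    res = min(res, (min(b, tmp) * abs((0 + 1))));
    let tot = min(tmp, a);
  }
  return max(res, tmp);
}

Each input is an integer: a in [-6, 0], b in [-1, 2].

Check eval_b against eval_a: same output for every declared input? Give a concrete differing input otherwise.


This is a faithful refactor — constant usage differs; and arithmetic usage differs; and statement counts differ; and min/max/abs usage differs; and local variable names differ, but the computed results match everywhere.
One worked example (a=-3, b=-1) — eval_a: val := 9 | ((max(val, a) - (-val)) >= abs(b)): true | a := 2 | tmp := 0 | iter i=3: | tmp := 0 | iter j=0: | tmp := 1 | iter i=4: | tmp := 2 | iter j=0: | tmp := 3 | iter i=5: | tmp := 6 | iter j=0: | tmp := 7 | res := 1 | iter i=3: | res := -1 | iter i=4: | res := -1 | iter i=5: | res := -1 | result 7; eval_b: val := 9 | ((max(val, a) - (-val)) >= abs(b)): true | a := 2 | tmp := 0 | iter k=3: | tmp := 0 | iter j=0: | tmp := 1 | cur := -4 | aux := 77 | iter k=4: | tmp := 2 | iter j=0: | tmp := 3 | cur := -4 | aux := 77 | iter k=5: | tmp := 6 | iter j=0: | tmp := 7 | cur := -4 | aux := 77 | res := 1 | iter k=3: | res := -1 | tot := 2 | iter k=4: | res := -1 | tot := 2 | iter k=5: | res := -1 | tot := 2 | result 7; agreement on 7.
Every one of the 28 inputs gives matching results.
verdict: equivalent


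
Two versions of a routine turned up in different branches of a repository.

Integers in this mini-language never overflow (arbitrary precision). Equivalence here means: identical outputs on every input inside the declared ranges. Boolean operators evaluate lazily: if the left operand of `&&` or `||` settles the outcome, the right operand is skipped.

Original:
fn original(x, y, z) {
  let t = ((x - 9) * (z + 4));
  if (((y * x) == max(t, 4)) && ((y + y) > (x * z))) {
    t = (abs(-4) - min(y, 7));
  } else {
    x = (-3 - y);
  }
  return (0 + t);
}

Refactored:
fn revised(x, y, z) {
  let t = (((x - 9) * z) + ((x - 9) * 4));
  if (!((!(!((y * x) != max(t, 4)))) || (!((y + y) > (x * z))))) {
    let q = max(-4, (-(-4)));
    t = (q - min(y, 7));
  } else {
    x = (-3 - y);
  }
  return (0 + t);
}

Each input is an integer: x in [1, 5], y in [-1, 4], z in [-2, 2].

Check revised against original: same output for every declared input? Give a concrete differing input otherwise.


Comparing the listings, the differences include: min/max/abs usage differs; and local variable names differ; and statement counts differ; and comparison usage differs; and boolean connective usage differs; and arithmetic usage differs; and constant usage differs.
Spot check at x=5, y=0, z=-1 — original: t becomes -12; next (((y * x) == max(t, 4)) && ((y + y) > (x * z))) evaluates to false; next x becomes -3; next final value -12. revised: t becomes -12; next (!((!(!((y * x) != max(t, 4)))) || (!((y + y) > (x * z))))) evaluates to false; next x becomes -3; next final value -12. Both give -12.
Every one of the 150 inputs gives matching results.
verdict: equivalent


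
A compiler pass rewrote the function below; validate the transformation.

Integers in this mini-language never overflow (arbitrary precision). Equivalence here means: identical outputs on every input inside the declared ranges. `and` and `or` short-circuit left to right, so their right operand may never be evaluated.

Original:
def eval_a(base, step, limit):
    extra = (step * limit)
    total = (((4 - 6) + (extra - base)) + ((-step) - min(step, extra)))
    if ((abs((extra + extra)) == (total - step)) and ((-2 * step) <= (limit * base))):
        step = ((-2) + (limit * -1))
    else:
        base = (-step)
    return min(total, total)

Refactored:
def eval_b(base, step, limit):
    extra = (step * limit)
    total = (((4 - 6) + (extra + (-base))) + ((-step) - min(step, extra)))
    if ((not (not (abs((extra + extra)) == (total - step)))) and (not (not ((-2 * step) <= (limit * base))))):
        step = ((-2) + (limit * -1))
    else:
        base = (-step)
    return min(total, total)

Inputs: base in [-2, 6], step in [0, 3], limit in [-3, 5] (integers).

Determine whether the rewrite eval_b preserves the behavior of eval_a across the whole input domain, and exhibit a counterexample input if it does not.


Changes here: boolean connective usage differs; and arithmetic usage differs; the full 324-point sweep finds no disagreement.
verdict: equivalent


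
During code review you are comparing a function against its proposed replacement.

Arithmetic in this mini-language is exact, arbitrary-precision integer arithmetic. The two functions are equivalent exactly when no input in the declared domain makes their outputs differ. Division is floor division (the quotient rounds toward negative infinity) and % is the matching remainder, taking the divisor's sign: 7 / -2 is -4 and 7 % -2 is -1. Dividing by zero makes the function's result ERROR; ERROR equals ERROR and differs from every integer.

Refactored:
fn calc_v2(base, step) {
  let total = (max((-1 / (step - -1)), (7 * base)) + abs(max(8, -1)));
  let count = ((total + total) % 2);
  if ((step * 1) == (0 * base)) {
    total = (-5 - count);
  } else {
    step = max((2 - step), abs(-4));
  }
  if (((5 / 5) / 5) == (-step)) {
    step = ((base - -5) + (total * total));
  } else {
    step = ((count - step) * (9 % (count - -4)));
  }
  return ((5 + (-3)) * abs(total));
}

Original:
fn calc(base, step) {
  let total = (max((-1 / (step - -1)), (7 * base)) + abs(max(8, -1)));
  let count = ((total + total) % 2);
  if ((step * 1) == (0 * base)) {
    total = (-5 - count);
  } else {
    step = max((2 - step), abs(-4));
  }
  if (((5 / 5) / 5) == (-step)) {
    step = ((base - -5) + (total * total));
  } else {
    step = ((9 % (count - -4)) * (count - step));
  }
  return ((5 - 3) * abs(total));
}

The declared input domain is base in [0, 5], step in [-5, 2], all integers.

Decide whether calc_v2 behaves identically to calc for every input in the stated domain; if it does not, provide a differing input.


The two are interchangeable: arithmetic usage differs, and every declared input agrees.
Tracing base=0, step=2: calc: total = 8; count = 0; ((step * 1) == (0 * base)) -> false; step = 4; (((5 / 5) / 5) == (-step)) -> false; step = -4; return 16 | calc_v2: total = 8; count = 0; ((step * 1) == (0 * base)) -> false; step = 4; (((5 / 5) / 5) == (-step)) -> false; step = -4; return 16 — matching result 16.
Across all 48 domain points the two functions coincide.
verdict: equivalent


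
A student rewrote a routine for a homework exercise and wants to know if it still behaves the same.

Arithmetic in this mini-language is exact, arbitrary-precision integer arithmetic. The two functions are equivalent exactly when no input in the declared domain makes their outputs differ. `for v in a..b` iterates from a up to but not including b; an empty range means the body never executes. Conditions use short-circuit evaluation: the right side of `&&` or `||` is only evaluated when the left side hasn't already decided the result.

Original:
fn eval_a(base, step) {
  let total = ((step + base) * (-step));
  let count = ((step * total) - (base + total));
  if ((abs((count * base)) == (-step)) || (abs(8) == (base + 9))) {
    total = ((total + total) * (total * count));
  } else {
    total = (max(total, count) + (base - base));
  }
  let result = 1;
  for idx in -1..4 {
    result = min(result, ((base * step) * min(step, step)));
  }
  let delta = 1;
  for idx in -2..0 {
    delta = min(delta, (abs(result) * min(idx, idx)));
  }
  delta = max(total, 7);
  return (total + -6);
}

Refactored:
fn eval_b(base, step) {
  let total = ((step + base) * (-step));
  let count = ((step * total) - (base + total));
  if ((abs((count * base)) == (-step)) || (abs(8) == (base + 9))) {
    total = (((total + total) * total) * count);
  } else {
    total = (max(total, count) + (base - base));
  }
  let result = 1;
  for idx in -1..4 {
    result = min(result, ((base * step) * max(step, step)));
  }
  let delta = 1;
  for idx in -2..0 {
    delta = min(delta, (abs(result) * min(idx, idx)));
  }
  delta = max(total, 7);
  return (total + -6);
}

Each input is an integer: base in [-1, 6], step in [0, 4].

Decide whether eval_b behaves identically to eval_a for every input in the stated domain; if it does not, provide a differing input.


Equivalent. The one real change (`min(step, step)` became `max(step, step)`) has no effect anywhere in the declared ranges.
Every one of the 40 inputs gives matching results.
One worked example (base=4, step=2) — eval_a: total := -12 | count := -16 | ((abs((count * base)) == (-step)) || (abs(8) == (base + 9))): false | total := -12 | result := 1 | iter idx=-1: | result := 1 | iter idx=0: | result := 1 | iter idx=1: | result := 1 | iter idx=2: | result := 1 | iter idx=3: | result := 1 | delta := 1 | iter idx=-2: | delta := -2 | iter idx=-1: | delta := -2 | delta := 7 | result -18; eval_b: total := -12 | count := -16 | ((abs((count * base)) == (-step)) || (abs(8) == (base + 9))): false | total := -12 | result := 1 | iter idx=-1: | result := 1 | iter idx=0: | result := 1 | iter idx=1: | result := 1 | iter idx=2: | result := 1 | iter idx=3: | result := 1 | delta := 1 | iter idx=-2: | delta := -2 | iter idx=-1: | delta := -2 | delta := 7 | result -18; agreement on -18.
verdict: equivalent


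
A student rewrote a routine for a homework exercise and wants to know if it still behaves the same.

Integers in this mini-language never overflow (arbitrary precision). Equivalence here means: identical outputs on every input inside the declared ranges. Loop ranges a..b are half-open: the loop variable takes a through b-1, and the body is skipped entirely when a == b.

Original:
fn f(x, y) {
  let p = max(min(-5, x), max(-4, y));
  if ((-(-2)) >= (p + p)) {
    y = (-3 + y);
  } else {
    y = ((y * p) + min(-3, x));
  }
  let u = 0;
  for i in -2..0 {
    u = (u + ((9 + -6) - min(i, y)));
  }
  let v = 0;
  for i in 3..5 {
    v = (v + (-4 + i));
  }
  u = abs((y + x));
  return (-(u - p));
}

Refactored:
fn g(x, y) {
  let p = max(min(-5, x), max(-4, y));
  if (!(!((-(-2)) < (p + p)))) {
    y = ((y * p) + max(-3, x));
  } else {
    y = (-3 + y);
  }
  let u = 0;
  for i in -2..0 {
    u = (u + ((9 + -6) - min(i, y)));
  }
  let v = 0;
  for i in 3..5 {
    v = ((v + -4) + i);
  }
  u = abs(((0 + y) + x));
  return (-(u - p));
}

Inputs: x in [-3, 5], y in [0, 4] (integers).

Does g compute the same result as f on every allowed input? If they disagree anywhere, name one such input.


There is a counterexample at x=-2, y=2: 1 on one side, 2 on the other.
f: p becomes 2; next ((-(-2)) >= (p + p)) evaluates to false; next y becomes 1; next u becomes 0; next at i=-2:; next u becomes 5; next at i=-1:; next u becomes 9; next v becomes 0; next at i=3:; next v becomes -1; next at i=4:; next v becomes -1; next u becomes 1; next final value 1
g: p becomes 2; next (!(!((-(-2)) < (p + p)))) evaluates to true; next y becomes 2; next u becomes 0; next at i=-2:; next u becomes 5; next at i=-1:; next u becomes 9; next v becomes 0; next at i=3:; next v becomes -1; next at i=4:; next v becomes -1; next u becomes 0; next final value 2
verdict: not equivalent; witness: x=-2, y=2


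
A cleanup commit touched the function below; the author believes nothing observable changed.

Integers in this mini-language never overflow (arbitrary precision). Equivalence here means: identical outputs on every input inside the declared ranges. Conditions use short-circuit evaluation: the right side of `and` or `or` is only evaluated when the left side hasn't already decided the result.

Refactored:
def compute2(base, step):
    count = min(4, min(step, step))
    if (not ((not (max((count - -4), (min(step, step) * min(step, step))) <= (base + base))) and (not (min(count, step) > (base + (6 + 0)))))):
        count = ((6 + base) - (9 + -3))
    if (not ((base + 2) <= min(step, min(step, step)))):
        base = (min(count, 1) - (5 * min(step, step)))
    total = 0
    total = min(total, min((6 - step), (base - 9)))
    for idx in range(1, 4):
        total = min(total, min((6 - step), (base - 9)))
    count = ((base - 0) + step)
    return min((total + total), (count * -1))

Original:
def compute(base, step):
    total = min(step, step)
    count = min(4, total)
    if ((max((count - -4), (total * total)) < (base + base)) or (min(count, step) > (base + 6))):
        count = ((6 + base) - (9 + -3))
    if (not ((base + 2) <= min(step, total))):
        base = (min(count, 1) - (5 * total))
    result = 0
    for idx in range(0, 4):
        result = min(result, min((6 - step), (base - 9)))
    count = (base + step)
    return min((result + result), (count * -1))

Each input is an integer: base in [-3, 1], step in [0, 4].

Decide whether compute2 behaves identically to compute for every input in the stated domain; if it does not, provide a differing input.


Equivalent. One difference looks behavioral, but it never changes the outcome for any declared input.
Checked all 25 inputs in the declared domain: the outputs agree on every one.
Spot check at base=-2, step=3 — compute: total := 3 | count := 3 | ((max((count - -4), (total * total)) < (base + base)) or (min(count, step) > (base + 6))): false | (not ((base + 2) <= min(step, total))): false | result := 0 | iter idx=0: | result := -11 | iter idx=1: | result := -11 | iter idx=2: | result := -11 | iter idx=3: | result := -11 | count := 1 | result -22. compute2: count := 3 | (not ((not (max((count - -4), (min(step, step) * min(step, step))) <= (base + base))) and (not (min(count, step) > (base + (6 + 0)))))): false | (not ((base + 2) <= min(step, min(step, step)))): false | total := 0 | total := -11 | iter idx=1: | total := -11 | iter idx=2: | total := -11 | iter idx=3: | total := -11 | count := 1 | result -22. Both give -22.
verdict: equivalent


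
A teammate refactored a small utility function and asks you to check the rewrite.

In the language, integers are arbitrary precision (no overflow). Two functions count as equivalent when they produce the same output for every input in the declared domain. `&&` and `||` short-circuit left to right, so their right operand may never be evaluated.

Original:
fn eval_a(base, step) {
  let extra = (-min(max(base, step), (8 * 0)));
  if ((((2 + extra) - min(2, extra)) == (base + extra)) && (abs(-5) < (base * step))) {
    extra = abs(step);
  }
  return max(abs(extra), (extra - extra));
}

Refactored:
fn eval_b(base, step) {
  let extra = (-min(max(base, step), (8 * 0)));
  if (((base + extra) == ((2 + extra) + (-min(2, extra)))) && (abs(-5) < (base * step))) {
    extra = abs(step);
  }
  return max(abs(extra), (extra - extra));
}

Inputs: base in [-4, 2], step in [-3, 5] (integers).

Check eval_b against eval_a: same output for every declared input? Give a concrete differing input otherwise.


This is a faithful refactor — arithmetic usage differs, but the computed results match everywhere.
Spot check at base=0, step=4 — eval_a: extra := 0 | ((((2 + extra) - min(2, extra)) == (base + extra)) && (abs(-5) < (base * step))): false | result 0. eval_b: extra := 0 | (((base + extra) == ((2 + extra) + (-min(2, extra)))) && (abs(-5) < (base * step))): false | result 0. Both give 0.
An exhaustive pass over the 63 declared inputs shows identical outputs.
verdict: equivalent


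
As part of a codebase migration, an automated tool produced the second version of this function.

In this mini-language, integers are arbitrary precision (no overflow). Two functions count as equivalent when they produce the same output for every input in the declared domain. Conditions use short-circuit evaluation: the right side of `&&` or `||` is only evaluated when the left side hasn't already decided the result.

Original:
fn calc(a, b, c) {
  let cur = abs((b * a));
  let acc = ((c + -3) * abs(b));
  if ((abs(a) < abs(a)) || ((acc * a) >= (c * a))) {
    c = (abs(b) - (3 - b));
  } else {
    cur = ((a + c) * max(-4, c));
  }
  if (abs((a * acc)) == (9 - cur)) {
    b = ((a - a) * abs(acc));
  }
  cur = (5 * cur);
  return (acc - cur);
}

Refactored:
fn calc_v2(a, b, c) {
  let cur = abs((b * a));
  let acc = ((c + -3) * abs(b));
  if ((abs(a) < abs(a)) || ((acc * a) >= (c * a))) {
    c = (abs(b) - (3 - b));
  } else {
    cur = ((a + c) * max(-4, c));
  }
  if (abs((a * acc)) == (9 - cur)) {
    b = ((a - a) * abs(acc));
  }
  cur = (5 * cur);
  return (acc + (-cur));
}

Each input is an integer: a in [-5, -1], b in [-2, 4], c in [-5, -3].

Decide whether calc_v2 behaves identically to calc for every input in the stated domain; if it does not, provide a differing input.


Equivalent — the differences include arithmetic usage differs, yet no declared input distinguishes the two.
As a probe, take a=-4, b=4, c=-5: calc runs cur := 16 | acc := -32 | ((abs(a) < abs(a)) || ((acc * a) >= (c * a))): true | c := 5 | (abs((a * acc)) == (9 - cur)): false | cur := 80 | result -112; calc_v2 runs cur := 16 | acc := -32 | ((abs(a) < abs(a)) || ((acc * a) >= (c * a))): true | c := 5 | (abs((a * acc)) == (9 - cur)): false | cur := 80 | result -112; both end at -112.
An exhaustive pass over the 105 declared inputs shows identical outputs.
verdict: equivalent


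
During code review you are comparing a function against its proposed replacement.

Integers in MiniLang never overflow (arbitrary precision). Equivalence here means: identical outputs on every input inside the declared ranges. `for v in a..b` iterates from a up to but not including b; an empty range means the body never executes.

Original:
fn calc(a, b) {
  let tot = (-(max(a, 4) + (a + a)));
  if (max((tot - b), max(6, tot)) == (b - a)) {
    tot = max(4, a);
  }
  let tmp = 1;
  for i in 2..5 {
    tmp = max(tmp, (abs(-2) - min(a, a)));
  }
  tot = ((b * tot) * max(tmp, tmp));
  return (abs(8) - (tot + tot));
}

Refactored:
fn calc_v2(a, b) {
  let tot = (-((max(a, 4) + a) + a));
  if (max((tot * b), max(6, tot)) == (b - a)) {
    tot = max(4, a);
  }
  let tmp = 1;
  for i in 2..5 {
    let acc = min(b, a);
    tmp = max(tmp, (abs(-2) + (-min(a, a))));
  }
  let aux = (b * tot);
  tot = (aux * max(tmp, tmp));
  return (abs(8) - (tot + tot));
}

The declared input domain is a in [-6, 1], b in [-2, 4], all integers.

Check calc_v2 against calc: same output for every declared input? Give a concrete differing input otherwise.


Not equivalent: a=-6, b=2 separates them (-120 vs -248).
calc: tot=8, then (max((tot - b), max(6, tot)) == (b - a)) is true, then tot=4, then tmp=1, then (i=2), then tmp=8, then (i=3), then tmp=8, then (i=4), then tmp=8, then tot=64, then returns -120
calc_v2: tot=8, then (max((tot * b), max(6, tot)) == (b - a)) is false, then tmp=1, then (i=2), then acc=-6, then tmp=8, then (i=3), then acc=-6, then tmp=8, then (i=4), then acc=-6, then tmp=8, then aux=16, then tot=128, then returns -248
verdict: not equivalent; witness: a=-6, b=2


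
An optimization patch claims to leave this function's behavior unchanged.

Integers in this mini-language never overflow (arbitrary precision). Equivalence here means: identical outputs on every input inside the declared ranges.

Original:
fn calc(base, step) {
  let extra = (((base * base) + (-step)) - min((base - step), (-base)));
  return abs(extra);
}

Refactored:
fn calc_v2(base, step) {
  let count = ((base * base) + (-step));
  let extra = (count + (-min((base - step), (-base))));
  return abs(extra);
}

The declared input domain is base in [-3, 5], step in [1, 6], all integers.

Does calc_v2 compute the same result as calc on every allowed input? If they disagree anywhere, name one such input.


This is a faithful refactor — arithmetic usage differs, statement counts differ, local variable names differ, but the computed results match everywhere.
As a probe, take base=2, step=3: calc runs extra=3, then returns 3; calc_v2 runs count=1, then extra=3, then returns 3; both end at 3.
An exhaustive pass over the 54 declared inputs shows identical outputs.
verdict: equivalent


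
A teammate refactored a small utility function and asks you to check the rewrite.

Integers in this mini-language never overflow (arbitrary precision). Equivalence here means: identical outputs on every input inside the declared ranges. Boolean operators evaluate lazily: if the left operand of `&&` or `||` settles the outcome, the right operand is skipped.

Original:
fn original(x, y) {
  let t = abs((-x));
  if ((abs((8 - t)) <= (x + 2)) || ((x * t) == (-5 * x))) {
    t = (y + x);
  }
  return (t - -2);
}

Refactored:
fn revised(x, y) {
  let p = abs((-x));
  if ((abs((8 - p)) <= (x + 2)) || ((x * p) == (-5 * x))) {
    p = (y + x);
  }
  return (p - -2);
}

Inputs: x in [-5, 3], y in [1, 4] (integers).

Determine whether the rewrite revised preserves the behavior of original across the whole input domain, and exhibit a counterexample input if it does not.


The two versions differ — the changes include local variable names differ.
As a probe, take x=-4, y=1: original runs t=4, then ((abs((8 - t)) <= (x + 2)) || ((x * t) == (-5 * x))) is false, then returns 6; revised runs p=4, then ((abs((8 - p)) <= (x + 2)) || ((x * p) == (-5 * x))) is false, then returns 6; both end at 6.
Sweeping the whole domain (36 inputs) finds no disagreement.
verdict: equivalent


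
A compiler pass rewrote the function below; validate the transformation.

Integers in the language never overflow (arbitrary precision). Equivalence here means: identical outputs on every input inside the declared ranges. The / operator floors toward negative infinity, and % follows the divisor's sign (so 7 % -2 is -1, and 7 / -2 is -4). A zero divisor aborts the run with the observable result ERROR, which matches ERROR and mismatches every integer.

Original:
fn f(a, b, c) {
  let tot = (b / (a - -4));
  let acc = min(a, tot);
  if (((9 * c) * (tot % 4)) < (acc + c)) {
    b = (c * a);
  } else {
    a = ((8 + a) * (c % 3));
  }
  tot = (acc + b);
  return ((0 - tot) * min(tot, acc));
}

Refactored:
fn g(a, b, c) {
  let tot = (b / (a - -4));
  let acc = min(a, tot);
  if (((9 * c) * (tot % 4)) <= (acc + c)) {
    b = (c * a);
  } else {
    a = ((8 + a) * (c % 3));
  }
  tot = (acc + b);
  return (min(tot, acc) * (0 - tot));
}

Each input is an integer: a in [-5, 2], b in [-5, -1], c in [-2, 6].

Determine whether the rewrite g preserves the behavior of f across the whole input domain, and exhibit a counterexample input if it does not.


There is a counterexample at a=-5, b=-4, c=5: -81 on one side, -900 on the other.
f: tot := 4 | acc := -5 | (((9 * c) * (tot % 4)) < (acc + c)): false | a := 6 | tot := -9 | result -81
g: tot := 4 | acc := -5 | (((9 * c) * (tot % 4)) <= (acc + c)): true | b := -25 | tot := -30 | result -900
verdict: not equivalent; witness: a=-5, b=-4, c=5
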